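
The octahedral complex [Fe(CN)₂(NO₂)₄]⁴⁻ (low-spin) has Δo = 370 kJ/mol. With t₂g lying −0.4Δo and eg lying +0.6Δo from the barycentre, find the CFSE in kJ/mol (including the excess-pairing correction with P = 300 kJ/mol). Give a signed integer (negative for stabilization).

-288

Ligand charges: 2×(-1) from CN⁻ and 4×(-1) from NO₂⁻ sum to -6; with overall charge -4, Fe is +2.
Fe sits in group 8; removing 2 electrons leaves Fe²⁺ with 8 − 2 = 6 d electrons.
The d⁶ electrons fill as t₂g⁶ eg⁰.
Orbital CFSE = 6(-0.4) + 0(0.6) = -2.4Δo = -2.4 × 370 = -888 kJ/mol.
Relative to high-spin t₂g⁴ eg² (1 paired), the low-spin configuration has 2 additional pairs, contributing +2 × 300 = +600 kJ/mol.
Combining: -888 + 600 = -288 kJ/mol.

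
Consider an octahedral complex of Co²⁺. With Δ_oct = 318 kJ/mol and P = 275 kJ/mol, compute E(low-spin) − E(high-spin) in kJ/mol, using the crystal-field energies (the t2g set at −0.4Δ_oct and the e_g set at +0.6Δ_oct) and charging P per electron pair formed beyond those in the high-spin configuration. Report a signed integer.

-43

Co sits in group 9; removing 2 electrons leaves Co²⁺ with 9 − 2 = 7 d electrons.
High-spin: t2g^5 e_g^2, CFSE = -0.8Δ_oct = -254 kJ/mol.
Low-spin: t2g^6 e_g^1, orbital CFSE = -1.8Δ_oct = -572 kJ/mol; plus 1 excess pair × P = +275 kJ/mol; total -297 kJ/mol.
The difference is -297 − (-254) = -43 kJ/mol, so low-spin lies lower.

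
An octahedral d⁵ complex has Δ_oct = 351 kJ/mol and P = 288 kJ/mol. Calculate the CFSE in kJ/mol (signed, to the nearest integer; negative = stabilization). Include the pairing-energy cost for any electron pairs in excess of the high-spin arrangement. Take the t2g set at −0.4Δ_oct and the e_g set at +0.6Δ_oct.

Since Δ_oct = 351 kJ/mol > P = 288 kJ/mol, the complex adopts the low-spin configuration.
Configuration: t2g^5 e_g^0.
Orbital CFSE = -2.0Δ_oct = -2.0 × 351 = -702 kJ/mol.
Excess pairs vs high-spin: 2 − 0 = 2; pairing cost = +576 kJ/mol.
Net CFSE = -702 + 576 = -126 kJ/mol.

-126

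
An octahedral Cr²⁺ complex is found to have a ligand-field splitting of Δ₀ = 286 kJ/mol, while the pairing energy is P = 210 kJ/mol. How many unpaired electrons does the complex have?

Cr sits in group 6; removing 2 electrons leaves Cr²⁺ with 6 − 2 = 4 d electrons.
With Δ₀ > P the complex is low-spin.
Filling d⁴ accordingly: t₂g⁴ eg⁰.
Unpaired electrons: 2.

2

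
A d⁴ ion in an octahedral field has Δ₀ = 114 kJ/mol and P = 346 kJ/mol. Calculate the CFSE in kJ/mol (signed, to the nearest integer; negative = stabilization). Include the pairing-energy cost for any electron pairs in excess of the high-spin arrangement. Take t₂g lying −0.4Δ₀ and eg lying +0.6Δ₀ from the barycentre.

Δ₀ < P, so pairing is avoided: the ground state is high-spin.
That gives t₂g³ eg¹.
Orbital CFSE = -0.6Δ₀ = -0.6 × 114 = -68 kJ/mol.
High-spin has no excess pairs, so no pairing correction applies.

-68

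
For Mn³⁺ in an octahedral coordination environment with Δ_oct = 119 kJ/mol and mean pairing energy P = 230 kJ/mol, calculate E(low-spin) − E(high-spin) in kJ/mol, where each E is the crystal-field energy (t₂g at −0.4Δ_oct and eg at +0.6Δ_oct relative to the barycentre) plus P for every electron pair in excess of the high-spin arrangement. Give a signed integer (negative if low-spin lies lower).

111

Group 7 minus oxidation state +3 gives a d⁴ configuration for Mn³⁺.
In the high-spin limit (t₂g³ eg¹) the orbital term is -0.6Δ_oct = -71 kJ/mol, with no excess pairing.
For low-spin the configuration is t₂g⁴ eg⁰: orbital energy -1.6 × 119 = -190 kJ/mol, and 1 additional pair relative to high-spin adds 230 kJ/mol, giving 40 kJ/mol.
The difference is 40 − (-71) = 111 kJ/mol, so high-spin lies lower.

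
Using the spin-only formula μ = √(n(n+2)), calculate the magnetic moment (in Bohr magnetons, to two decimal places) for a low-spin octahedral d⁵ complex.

1.73 Bohr magnetons

Configuration: t2g^5 e_g^0 → 1 unpaired electron.
μ(spin-only) = √[1(1+2)] = √3 ≈ 1.73 Bohr magnetons.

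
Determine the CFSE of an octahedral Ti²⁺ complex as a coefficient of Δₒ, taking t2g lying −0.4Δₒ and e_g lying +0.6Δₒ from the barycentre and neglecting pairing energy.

-0.8 Δₒ

Ti sits in group 4; removing 2 electrons leaves Ti²⁺ with 4 − 2 = 2 d electrons.
Configuration: t2g^2 e_g^0.
CFSE = 2(-0.4Δₒ) + 0(0.6Δₒ) = -0.8Δₒ + 0.0Δₒ = -0.8Δₒ.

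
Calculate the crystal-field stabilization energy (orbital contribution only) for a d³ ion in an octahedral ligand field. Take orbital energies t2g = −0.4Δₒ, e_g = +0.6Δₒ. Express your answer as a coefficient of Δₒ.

Configuration: t2g^3 e_g^0.
CFSE = 3(-0.4Δₒ) + 0(0.6Δₒ) = -1.2Δₒ + 0.0Δₒ = -1.2Δₒ.

-1.2 Δₒ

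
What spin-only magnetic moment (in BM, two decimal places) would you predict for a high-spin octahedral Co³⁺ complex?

4.90 BM

Co sits in group 9; removing 3 electrons leaves Co³⁺ with 9 − 3 = 6 d electrons.
Configuration: t₂g⁴ eg² → 4 unpaired electrons.
μ(spin-only) = √[4(4+2)] = √24 ≈ 4.90 BM.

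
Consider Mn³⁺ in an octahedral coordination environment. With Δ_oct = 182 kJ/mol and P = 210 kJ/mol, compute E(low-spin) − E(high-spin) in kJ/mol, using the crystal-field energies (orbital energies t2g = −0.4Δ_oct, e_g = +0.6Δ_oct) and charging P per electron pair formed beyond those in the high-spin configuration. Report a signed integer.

28

Group 7 minus oxidation state +3 gives a d⁴ configuration for Mn³⁺.
In the high-spin limit (t2g^3 e_g^1) the orbital term is -0.6Δ_oct = -109 kJ/mol, with no excess pairing.
Low-spin t2g^4 e_g^0 gives -1.6Δ_oct = -291 kJ/mol, but forming 1 extra pair costs 1P = 210 kJ/mol, so E(LS) = -291 + 210 = -81 kJ/mol.
Thus E(LS) − E(HS) = 28 kJ/mol.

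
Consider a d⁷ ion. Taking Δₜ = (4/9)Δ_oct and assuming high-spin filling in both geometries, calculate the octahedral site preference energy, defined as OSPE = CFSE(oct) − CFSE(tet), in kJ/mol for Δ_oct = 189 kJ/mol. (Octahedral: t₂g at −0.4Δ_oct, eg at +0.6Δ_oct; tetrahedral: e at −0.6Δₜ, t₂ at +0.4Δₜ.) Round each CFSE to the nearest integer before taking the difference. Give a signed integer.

-50

Octahedral (high-spin): t2g^5 e_g^2, CFSE = 5(−0.4) + 2(+0.6) = -0.8Δ_oct = -0.8 × 189 = -151 kJ/mol.
Tetrahedral: e^4 t2^3, CFSE = 4(−0.6) + 3(+0.4) = -1.2Δₜ = -1.2 × (4/9) × 189 = -101 kJ/mol.
OSPE = -151 − (-101) = -50 kJ/mol.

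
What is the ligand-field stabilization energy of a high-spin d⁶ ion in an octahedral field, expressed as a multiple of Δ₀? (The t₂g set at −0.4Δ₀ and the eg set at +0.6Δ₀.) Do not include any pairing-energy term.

Configuration: t₂g⁴ eg².
CFSE = 4(-0.4Δ₀) + 2(0.6Δ₀) = -1.6Δ₀ + 1.2Δ₀ = -0.4Δ₀.

-0.4 Δ₀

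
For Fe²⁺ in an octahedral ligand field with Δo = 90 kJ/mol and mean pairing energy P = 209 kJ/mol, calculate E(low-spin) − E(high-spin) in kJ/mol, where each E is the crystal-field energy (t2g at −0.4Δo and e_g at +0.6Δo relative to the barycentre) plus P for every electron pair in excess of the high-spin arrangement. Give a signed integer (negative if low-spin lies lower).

238

Fe²⁺: group 8, so d-count = 8 − 2 = 6.
High-spin d⁶ fills as t2g^4 e_g^2 with CFSE 4(−0.4) + 2(+0.6) = -0.4Δo = -36 kJ/mol.
Low-spin: t2g^6 e_g^0, orbital CFSE = -2.4Δo = -216 kJ/mol; plus 2 excess pairs × P = +418 kJ/mol; total 202 kJ/mol.
E(LS) − E(HS) = 202 − (-36) = 238 kJ/mol.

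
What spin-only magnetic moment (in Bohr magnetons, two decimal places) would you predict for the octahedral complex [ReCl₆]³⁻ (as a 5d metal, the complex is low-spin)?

2.83 Bohr magnetons

Each Cl⁻ contributes -1; 6 × (-1) = -6. With overall charge -3, Re is in the +3 oxidation state.
Re³⁺: group 7, so d-count = 7 − 3 = 4.
Configuration: t2g^4 e_g^0 → 2 unpaired electrons.
μ(spin-only) = √[2(2+2)] = √8 ≈ 2.83 Bohr magnetons.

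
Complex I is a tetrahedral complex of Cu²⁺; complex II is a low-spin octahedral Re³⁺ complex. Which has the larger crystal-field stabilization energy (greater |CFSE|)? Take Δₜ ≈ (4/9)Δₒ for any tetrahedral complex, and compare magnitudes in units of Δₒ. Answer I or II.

I: Cu sits in group 11; removing 2 electrons leaves Cu²⁺ with 11 − 2 = 9 d electrons; Tetrahedral fields are weak (Δₜ ≈ 4/9 Δₒ), so electrons fill high-spin; e⁴ t₂⁵, CFSE = -0.4Δₜ ≈ -0.18Δₒ.
II: Re³⁺: group 7, so d-count = 7 − 3 = 4; t2g^4 e_g^0, CFSE = -1.6Δₒ.
So II has the larger |CFSE|.

II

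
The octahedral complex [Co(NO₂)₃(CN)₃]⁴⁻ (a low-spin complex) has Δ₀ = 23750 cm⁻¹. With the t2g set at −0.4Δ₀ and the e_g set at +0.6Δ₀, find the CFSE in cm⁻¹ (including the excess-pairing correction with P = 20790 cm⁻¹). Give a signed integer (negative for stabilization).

Ligand charges: 3×(-1) from NO₂⁻ and 3×(-1) from CN⁻ sum to -6; with overall charge -4, Co is +2.
Co sits in group 9; removing 2 electrons leaves Co²⁺ with 9 − 2 = 7 d electrons.
Configuration: t2g^6 e_g^1.
Orbital CFSE = 6(-0.4) + 1(0.6) = -1.8Δ₀ = -1.8 × 23750 = -42750 cm⁻¹.
Relative to high-spin t2g^5 e_g^2 (2 paired), the low-spin configuration has 1 additional pair, contributing +1 × 20790 = +20790 cm⁻¹.
Overall CFSE = -42750 + 20790 = -21960 cm⁻¹.

-21960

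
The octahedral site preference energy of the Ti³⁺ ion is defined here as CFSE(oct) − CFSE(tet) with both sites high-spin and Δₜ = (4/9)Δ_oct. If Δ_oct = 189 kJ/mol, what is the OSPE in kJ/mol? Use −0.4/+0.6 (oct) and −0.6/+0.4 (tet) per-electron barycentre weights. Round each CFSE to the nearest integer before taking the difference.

-26

Ti sits in group 4; removing 3 electrons leaves Ti³⁺ with 4 − 3 = 1 d electrons.
Octahedral (high-spin): t₂g¹ eg⁰, CFSE = 1(−0.4) + 0(+0.6) = -0.4Δ_oct = -0.4 × 189 = -76 kJ/mol.
Tetrahedral: e¹ t₂⁰, CFSE = 1(−0.6) + 0(+0.4) = -0.6Δₜ = -0.6 × (4/9) × 189 = -50 kJ/mol.
OSPE = -76 − (-50) = -26 kJ/mol.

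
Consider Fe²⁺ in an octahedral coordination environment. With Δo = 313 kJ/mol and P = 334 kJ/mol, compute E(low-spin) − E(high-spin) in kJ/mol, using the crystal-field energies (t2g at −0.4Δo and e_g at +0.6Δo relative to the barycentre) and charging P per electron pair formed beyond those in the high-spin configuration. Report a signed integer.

42

Fe²⁺: group 8, so d-count = 8 − 2 = 6.
High-spin d⁶ fills as t2g^4 e_g^2 with CFSE 4(−0.4) + 2(+0.6) = -0.4Δo = -125 kJ/mol.
For low-spin the configuration is t2g^6 e_g^0: orbital energy -2.4 × 313 = -751 kJ/mol, and 2 additional pairs relative to high-spin add 668 kJ/mol, giving -83 kJ/mol.
E(LS) − E(HS) = -83 − (-125) = 42 kJ/mol.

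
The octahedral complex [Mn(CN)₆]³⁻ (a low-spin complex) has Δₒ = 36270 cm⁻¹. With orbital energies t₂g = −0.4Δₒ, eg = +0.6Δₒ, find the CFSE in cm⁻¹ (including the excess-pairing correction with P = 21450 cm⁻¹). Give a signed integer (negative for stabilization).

-36582

Each CN⁻ contributes -1; 6 × (-1) = -6. With overall charge -3, Mn is in the +3 oxidation state.
Group 7 minus oxidation state +3 gives a d⁴ configuration for Mn³⁺.
Configuration: t₂g⁴ eg⁰.
The orbital stabilization is -1.6Δₒ = -1.6 × 36270 = -58032 cm⁻¹.
Relative to high-spin t₂g³ eg¹ (0 paired), the low-spin configuration has 1 additional pair, contributing +1 × 21450 = +21450 cm⁻¹.
Combining: -58032 + 21450 = -36582 cm⁻¹.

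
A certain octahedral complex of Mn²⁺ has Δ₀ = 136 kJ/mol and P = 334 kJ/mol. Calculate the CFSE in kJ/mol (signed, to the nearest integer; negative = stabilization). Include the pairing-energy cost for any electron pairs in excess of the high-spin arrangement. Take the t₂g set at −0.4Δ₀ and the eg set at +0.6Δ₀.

Mn²⁺: group 7, so d-count = 7 − 2 = 5.
With Δ₀ < P the complex is high-spin.
Filling d⁵ accordingly: t₂g³ eg².
Orbital CFSE = 0.0Δ₀ = 0.0 × 136 = 0 kJ/mol.
High-spin has no excess pairs, so no pairing correction applies.

0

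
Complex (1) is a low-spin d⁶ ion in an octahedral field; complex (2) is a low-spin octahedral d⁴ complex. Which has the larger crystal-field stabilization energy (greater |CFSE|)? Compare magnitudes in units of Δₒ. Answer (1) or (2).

(1): t₂g⁶ eg⁰, CFSE = -2.4Δₒ.
(2): t2g^4 e_g^0, CFSE = -1.6Δₒ.
So (1) has the larger |CFSE|.

(1)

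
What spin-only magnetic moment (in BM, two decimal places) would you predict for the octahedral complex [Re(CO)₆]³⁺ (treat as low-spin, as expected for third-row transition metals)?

2.83 BM

CO is neutral, so the +3 overall charge sits on Re: oxidation state +3.
Re³⁺: group 7, so d-count = 7 − 3 = 4.
Configuration: t₂g⁴ eg⁰ → 2 unpaired electrons.
μ(spin-only) = √[2(2+2)] = √8 ≈ 2.83 BM.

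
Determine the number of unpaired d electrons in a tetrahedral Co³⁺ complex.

4

Group 9 minus oxidation state +3 gives a d⁶ configuration for Co³⁺.
Tetrahedral fields are weak (Δₜ ≈ 4/9 Δₒ), so electrons fill high-spin.
Configuration: e^3 t2^3, giving 4 unpaired electrons.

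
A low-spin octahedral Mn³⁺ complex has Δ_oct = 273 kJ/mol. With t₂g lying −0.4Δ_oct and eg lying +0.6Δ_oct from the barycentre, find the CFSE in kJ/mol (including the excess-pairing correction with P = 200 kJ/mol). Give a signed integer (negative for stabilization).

-237

Mn is in group 7, so Mn³⁺ is d⁴ (7 − 3 = 4).
Electron filling gives t₂g⁴ eg⁰.
Orbital CFSE = 4(-0.4) + 0(0.6) = -1.6Δ_oct = -1.6 × 273 = -437 kJ/mol.
Relative to high-spin t₂g³ eg¹ (0 paired), the low-spin configuration has 1 additional pair, contributing +1 × 200 = +200 kJ/mol.
Net CFSE = -437 + 200 = -237 kJ/mol.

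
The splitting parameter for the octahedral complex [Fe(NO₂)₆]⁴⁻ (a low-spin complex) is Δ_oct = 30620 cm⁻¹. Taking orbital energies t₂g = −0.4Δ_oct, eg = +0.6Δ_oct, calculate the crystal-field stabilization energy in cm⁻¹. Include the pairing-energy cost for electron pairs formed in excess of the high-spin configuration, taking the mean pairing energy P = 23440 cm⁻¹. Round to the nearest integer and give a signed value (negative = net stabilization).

-26608

Each NO₂⁻ contributes -1; 6 × (-1) = -6. With overall charge -4, Fe is in the +2 oxidation state.
Fe is in group 8, so Fe²⁺ is d⁶ (8 − 2 = 6).
The d⁶ electrons fill as t₂g⁶ eg⁰.
Orbital CFSE = 6(-0.4) + 0(0.6) = -2.4Δ_oct = -2.4 × 30620 = -73488 cm⁻¹.
Relative to high-spin t₂g⁴ eg² (1 paired), the low-spin configuration has 2 additional pairs, contributing +2 × 23440 = +46880 cm⁻¹.
Combining: -73488 + 46880 = -26608 cm⁻¹.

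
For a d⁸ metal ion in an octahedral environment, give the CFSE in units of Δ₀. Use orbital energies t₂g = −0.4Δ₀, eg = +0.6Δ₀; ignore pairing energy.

Configuration: t₂g⁶ eg².
CFSE = 6(-0.4Δ₀) + 2(0.6Δ₀) = -2.4Δ₀ + 1.2Δ₀ = -1.2Δ₀.

-1.2 Δ₀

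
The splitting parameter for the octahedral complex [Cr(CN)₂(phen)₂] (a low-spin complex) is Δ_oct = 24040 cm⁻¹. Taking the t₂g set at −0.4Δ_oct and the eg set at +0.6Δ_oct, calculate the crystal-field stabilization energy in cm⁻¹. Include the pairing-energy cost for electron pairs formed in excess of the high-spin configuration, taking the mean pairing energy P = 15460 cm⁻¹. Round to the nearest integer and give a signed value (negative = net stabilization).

-23004

Ligand charges: 2×(-1) from CN⁻ and 2×(+0) from phen sum to -2; with overall charge +0, Cr is +2.
Group 6 minus oxidation state +2 gives a d⁴ configuration for Cr²⁺.
Configuration: t₂g⁴ eg⁰.
CFSE(orbital) = 4×(-0.4Δ_oct) + 0×(0.6Δ_oct) = -1.6Δ_oct; with Δ_oct = 24040 cm⁻¹ that is -38464 cm⁻¹.
Relative to high-spin t₂g³ eg¹ (0 paired), the low-spin configuration has 1 additional pair, contributing +1 × 15460 = +15460 cm⁻¹.
Net CFSE = -38464 + 15460 = -23004 cm⁻¹.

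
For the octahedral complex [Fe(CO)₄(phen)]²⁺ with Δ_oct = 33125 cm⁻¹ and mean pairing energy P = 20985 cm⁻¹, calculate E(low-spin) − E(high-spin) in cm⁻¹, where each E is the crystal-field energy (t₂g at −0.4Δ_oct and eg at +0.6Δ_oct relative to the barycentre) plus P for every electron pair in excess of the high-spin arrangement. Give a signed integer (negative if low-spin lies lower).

-24280

Ligand charges: 4×(+0) from CO and 1×(+0) from phen sum to +0; with overall charge +2, Fe is +2.
Fe²⁺: group 8, so d-count = 8 − 2 = 6.
High-spin: t₂g⁴ eg², CFSE = -0.4Δ_oct = -13250 cm⁻¹.
For low-spin the configuration is t₂g⁶ eg⁰: orbital energy -2.4 × 33125 = -79500 cm⁻¹, and 2 additional pairs relative to high-spin add 41970 cm⁻¹, giving -37530 cm⁻¹.
Thus E(LS) − E(HS) = -24280 cm⁻¹.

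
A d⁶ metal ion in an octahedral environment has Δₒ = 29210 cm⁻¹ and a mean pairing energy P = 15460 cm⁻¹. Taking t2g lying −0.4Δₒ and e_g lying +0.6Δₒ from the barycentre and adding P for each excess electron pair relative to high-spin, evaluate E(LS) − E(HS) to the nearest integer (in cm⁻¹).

-27500

High-spin: t2g^4 e_g^2, CFSE = -0.4Δₒ = -11684 cm⁻¹.
For low-spin the configuration is t2g^6 e_g^0: orbital energy -2.4 × 29210 = -70104 cm⁻¹, and 2 additional pairs relative to high-spin add 30920 cm⁻¹, giving -39184 cm⁻¹.
E(LS) − E(HS) = -39184 − (-11684) = -27500 cm⁻¹.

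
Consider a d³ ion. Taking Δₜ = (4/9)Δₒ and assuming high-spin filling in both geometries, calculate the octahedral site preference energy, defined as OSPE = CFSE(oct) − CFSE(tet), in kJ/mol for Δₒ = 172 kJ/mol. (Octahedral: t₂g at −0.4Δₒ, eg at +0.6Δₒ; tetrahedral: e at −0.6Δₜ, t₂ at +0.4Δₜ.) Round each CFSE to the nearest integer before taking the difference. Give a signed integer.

-145

Octahedral high-spin t₂g³ eg⁰: CFSE = -1.2 × 172 = -206 kJ/mol.
In a tetrahedral site the filling is e² t₂¹: CFSE(tet) = -0.8Δₜ = -0.8 × (4/9)(172) = -61 kJ/mol.
Subtracting, OSPE = -206 − (-61) = -145 kJ/mol.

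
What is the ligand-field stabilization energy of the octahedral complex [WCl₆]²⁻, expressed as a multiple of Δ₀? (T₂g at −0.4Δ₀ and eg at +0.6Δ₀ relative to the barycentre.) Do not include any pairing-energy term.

Each Cl⁻ contributes -1; 6 × (-1) = -6. With overall charge -2, W is in the +4 oxidation state.
W is in group 6, so W⁴⁺ is d² (6 − 4 = 2).
Configuration: t₂g² eg⁰.
CFSE = 2(-0.4Δ₀) + 0(0.6Δ₀) = -0.8Δ₀ + 0.0Δ₀ = -0.8Δ₀.

-0.8 Δ₀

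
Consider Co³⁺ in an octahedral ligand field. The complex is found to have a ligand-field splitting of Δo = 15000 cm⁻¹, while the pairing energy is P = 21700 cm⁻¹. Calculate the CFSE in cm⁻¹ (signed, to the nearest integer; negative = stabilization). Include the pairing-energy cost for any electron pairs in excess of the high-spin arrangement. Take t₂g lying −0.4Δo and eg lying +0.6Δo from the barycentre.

Group 9 minus oxidation state +3 gives a d⁶ configuration for Co³⁺.
Since Δo = 15000 cm⁻¹ < P = 21700 cm⁻¹, the complex adopts the high-spin configuration.
Configuration: t₂g⁴ eg².
Orbital CFSE = -0.4Δo = -0.4 × 15000 = -6000 cm⁻¹.
High-spin has no excess pairs, so no pairing correction applies.

-6000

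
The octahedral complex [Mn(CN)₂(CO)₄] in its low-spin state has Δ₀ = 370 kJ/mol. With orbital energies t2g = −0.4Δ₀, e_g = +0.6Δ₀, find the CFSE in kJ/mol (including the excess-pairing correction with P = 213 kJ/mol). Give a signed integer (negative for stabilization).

Ligand charges: 2×(-1) from CN⁻ and 4×(+0) from CO sum to -2; with overall charge +0, Mn is +2.
Group 7 minus oxidation state +2 gives a d⁵ configuration for Mn²⁺.
Configuration: t2g^5 e_g^0.
CFSE(orbital) = 5×(-0.4Δ₀) + 0×(0.6Δ₀) = -2.0Δ₀; with Δ₀ = 370 kJ/mol that is -740 kJ/mol.
Relative to high-spin t2g^3 e_g^2 (0 paired), the low-spin configuration has 2 additional pairs, contributing +2 × 213 = +426 kJ/mol.
Overall CFSE = -740 + 426 = -314 kJ/mol.

-314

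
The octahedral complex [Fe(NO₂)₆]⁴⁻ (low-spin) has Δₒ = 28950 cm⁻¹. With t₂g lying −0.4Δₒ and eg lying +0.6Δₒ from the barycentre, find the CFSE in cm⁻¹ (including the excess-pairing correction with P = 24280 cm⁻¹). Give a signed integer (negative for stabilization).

Each NO₂⁻ contributes -1; 6 × (-1) = -6. With overall charge -4, Fe is in the +2 oxidation state.
Fe²⁺: group 8, so d-count = 8 − 2 = 6.
Electron filling gives t₂g⁶ eg⁰.
Orbital CFSE = 6(-0.4) + 0(0.6) = -2.4Δₒ = -2.4 × 28950 = -69480 cm⁻¹.
High-spin d⁶ would be t₂g⁴ eg² with 1 pair; low-spin has 3, so 2 excess pairs cost +2P = +48560 cm⁻¹.
Combining: -69480 + 48560 = -20920 cm⁻¹.

-20920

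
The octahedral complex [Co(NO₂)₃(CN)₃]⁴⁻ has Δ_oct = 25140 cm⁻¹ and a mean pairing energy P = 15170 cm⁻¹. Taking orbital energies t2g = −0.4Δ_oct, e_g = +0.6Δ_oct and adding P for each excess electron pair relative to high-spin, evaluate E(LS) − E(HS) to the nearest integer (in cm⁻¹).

Ligand charges: 3×(-1) from NO₂⁻ and 3×(-1) from CN⁻ sum to -6; with overall charge -4, Co is +2.
Co sits in group 9; removing 2 electrons leaves Co²⁺ with 9 − 2 = 7 d electrons.
In the high-spin limit (t2g^5 e_g^2) the orbital term is -0.8Δ_oct = -20112 cm⁻¹, with no excess pairing.
Low-spin t2g^6 e_g^1 gives -1.8Δ_oct = -45252 cm⁻¹, but forming 1 extra pair costs 1P = 15170 cm⁻¹, so E(LS) = -45252 + 15170 = -30082 cm⁻¹.
Thus E(LS) − E(HS) = -9970 cm⁻¹.

-9970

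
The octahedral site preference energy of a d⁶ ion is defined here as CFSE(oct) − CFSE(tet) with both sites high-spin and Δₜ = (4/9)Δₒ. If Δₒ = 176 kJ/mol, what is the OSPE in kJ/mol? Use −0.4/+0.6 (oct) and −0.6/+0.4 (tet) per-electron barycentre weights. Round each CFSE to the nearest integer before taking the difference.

Octahedral high-spin t2g^4 e_g^2: CFSE = -0.4 × 176 = -70 kJ/mol.
In a tetrahedral site the filling is e^3 t2^3: CFSE(tet) = -0.6Δₜ = -0.6 × (4/9)(176) = -47 kJ/mol.
OSPE = -70 − (-47) = -23 kJ/mol.

-23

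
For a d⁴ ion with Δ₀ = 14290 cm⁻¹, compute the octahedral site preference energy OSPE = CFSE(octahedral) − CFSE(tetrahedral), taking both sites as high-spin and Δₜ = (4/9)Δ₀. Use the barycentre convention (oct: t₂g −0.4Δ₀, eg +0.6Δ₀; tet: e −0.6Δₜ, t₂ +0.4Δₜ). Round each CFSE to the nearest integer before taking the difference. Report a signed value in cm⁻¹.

-6034

Octahedral high-spin t2g^3 e_g^1: CFSE = -0.6 × 14290 = -8574 cm⁻¹.
Tetrahedral e^2 t2^2 gives -0.4Δₜ = -0.4 × (4/9) × 14290 = -2540 cm⁻¹.
OSPE = CFSE(oct) − CFSE(tet) = -8574 − (-2540) = -6034 cm⁻¹.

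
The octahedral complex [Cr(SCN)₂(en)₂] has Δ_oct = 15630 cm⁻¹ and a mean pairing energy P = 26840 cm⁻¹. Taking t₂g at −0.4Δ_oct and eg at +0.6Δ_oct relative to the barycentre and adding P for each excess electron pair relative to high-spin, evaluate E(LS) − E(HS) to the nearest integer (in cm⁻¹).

Ligand charges: 2×(-1) from SCN⁻ and 2×(+0) from en sum to -2; with overall charge +0, Cr is +2.
Group 6 minus oxidation state +2 gives a d⁴ configuration for Cr²⁺.
High-spin: t₂g³ eg¹, CFSE = -0.6Δ_oct = -9378 cm⁻¹.
For low-spin the configuration is t₂g⁴ eg⁰: orbital energy -1.6 × 15630 = -25008 cm⁻¹, and 1 additional pair relative to high-spin adds 26840 cm⁻¹, giving 1832 cm⁻¹.
E(LS) − E(HS) = 1832 − (-9378) = 11210 cm⁻¹.

11210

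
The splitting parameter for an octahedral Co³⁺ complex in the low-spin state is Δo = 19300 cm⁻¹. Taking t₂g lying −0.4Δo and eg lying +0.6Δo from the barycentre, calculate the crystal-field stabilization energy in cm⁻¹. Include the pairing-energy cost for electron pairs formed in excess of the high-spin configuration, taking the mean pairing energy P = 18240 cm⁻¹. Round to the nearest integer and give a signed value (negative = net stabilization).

-9840

Co sits in group 9; removing 3 electrons leaves Co³⁺ with 9 − 3 = 6 d electrons.
The d⁶ electrons fill as t₂g⁶ eg⁰.
The orbital stabilization is -2.4Δo = -2.4 × 19300 = -46320 cm⁻¹.
Relative to high-spin t₂g⁴ eg² (1 paired), the low-spin configuration has 2 additional pairs, contributing +2 × 18240 = +36480 cm⁻¹.
Overall CFSE = -46320 + 36480 = -9840 cm⁻¹.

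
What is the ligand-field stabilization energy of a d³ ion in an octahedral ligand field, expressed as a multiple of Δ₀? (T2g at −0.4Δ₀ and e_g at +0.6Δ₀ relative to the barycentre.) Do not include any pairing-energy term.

-1.2 Δ₀

Configuration: t2g^3 e_g^0.
CFSE = 3(-0.4Δ₀) + 0(0.6Δ₀) = -1.2Δ₀ + 0.0Δ₀ = -1.2Δ₀.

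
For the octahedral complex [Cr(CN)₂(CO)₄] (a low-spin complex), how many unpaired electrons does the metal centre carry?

2

Ligand charges: 2×(-1) from CN⁻ and 4×(+0) from CO sum to -2; with overall charge +0, Cr is +2.
Cr sits in group 6; removing 2 electrons leaves Cr²⁺ with 6 − 2 = 4 d electrons.
Configuration: t₂g⁴ eg⁰, giving 2 unpaired electrons.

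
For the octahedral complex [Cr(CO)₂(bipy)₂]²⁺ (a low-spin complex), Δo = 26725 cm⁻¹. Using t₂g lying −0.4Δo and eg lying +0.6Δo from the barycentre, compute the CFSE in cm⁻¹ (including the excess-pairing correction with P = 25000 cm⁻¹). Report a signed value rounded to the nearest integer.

-17760

Ligand charges: 2×(+0) from CO and 2×(+0) from bipy sum to +0; with overall charge +2, Cr is +2.
Cr is in group 6, so Cr²⁺ is d⁴ (6 − 2 = 4).
The d⁴ electrons fill as t₂g⁴ eg⁰.
Orbital CFSE = 4(-0.4) + 0(0.6) = -1.6Δo = -1.6 × 26725 = -42760 cm⁻¹.
Relative to high-spin t₂g³ eg¹ (0 paired), the low-spin configuration has 1 additional pair, contributing +1 × 25000 = +25000 cm⁻¹.
Overall CFSE = -42760 + 25000 = -17760 cm⁻¹.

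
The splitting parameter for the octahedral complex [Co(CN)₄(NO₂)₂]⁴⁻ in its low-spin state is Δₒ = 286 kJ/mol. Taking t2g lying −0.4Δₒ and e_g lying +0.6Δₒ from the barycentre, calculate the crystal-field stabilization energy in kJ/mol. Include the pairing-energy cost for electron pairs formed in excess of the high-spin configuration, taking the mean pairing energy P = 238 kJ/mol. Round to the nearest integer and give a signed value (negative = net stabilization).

Ligand charges: 4×(-1) from CN⁻ and 2×(-1) from NO₂⁻ sum to -6; with overall charge -4, Co is +2.
Co sits in group 9; removing 2 electrons leaves Co²⁺ with 9 − 2 = 7 d electrons.
The d⁷ electrons fill as t2g^6 e_g^1.
The orbital stabilization is -1.8Δₒ = -1.8 × 286 = -515 kJ/mol.
High-spin d⁷ would be t2g^5 e_g^2 with 2 pairs; low-spin has 3, so 1 excess pair costs +1P = +238 kJ/mol.
Overall CFSE = -515 + 238 = -277 kJ/mol.

-277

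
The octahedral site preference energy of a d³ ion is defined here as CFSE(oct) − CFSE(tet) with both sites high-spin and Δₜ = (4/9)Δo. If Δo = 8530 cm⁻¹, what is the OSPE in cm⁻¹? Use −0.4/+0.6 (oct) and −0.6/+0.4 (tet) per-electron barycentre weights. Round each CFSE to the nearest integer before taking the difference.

Octahedral high-spin t2g^3 e_g^0: CFSE = -1.2 × 8530 = -10236 cm⁻¹.
In a tetrahedral site the filling is e^2 t2^1: CFSE(tet) = -0.8Δₜ = -0.8 × (4/9)(8530) = -3033 cm⁻¹.
Subtracting, OSPE = -10236 − (-3033) = -7203 cm⁻¹.

-7203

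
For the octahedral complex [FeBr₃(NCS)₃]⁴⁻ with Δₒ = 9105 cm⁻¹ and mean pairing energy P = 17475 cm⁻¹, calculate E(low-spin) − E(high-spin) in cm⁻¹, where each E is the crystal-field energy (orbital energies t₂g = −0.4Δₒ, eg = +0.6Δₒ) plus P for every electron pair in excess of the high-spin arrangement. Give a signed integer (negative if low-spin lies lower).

Ligand charges: 3×(-1) from Br⁻ and 3×(-1) from NCS⁻ sum to -6; with overall charge -4, Fe is +2.
Fe sits in group 8; removing 2 electrons leaves Fe²⁺ with 8 − 2 = 6 d electrons.
In the high-spin limit (t₂g⁴ eg²) the orbital term is -0.4Δₒ = -3642 cm⁻¹, with no excess pairing.
Low-spin: t₂g⁶ eg⁰, orbital CFSE = -2.4Δₒ = -21852 cm⁻¹; plus 2 excess pairs × P = +34950 cm⁻¹; total 13098 cm⁻¹.
E(LS) − E(HS) = 13098 − (-3642) = 16740 cm⁻¹.

16740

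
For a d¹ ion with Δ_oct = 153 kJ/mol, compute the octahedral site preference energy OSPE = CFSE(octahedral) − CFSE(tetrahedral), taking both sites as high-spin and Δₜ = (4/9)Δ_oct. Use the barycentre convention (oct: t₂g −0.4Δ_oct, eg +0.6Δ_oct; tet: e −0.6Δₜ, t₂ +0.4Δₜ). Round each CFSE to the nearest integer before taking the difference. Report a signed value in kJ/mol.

-20

Octahedral high-spin t₂g¹ eg⁰: CFSE = -0.4 × 153 = -61 kJ/mol.
Tetrahedral e¹ t₂⁰ gives -0.6Δₜ = -0.6 × (4/9) × 153 = -41 kJ/mol.
OSPE = CFSE(oct) − CFSE(tet) = -61 − (-41) = -20 kJ/mol.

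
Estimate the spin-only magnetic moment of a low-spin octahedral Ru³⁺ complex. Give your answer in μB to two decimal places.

Group 8 minus oxidation state +3 gives a d⁵ configuration for Ru³⁺.
Configuration: t₂g⁵ eg⁰ → 1 unpaired electron.
μ(spin-only) = √[1(1+2)] = √3 ≈ 1.73 μB.

1.73 μB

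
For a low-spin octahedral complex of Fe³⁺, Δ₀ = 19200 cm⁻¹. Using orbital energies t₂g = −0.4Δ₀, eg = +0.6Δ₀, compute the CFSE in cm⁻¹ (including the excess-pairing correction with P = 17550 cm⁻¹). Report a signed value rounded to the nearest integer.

-3300

Fe sits in group 8; removing 3 electrons leaves Fe³⁺ with 8 − 3 = 5 d electrons.
The d⁵ electrons fill as t₂g⁵ eg⁰.
The orbital stabilization is -2.0Δ₀ = -2.0 × 19200 = -38400 cm⁻¹.
Pairing penalty: 2 pairs vs 0 in the high-spin reference → 2 extra × P = 35100 cm⁻¹.
Net CFSE = -38400 + 35100 = -3300 cm⁻¹.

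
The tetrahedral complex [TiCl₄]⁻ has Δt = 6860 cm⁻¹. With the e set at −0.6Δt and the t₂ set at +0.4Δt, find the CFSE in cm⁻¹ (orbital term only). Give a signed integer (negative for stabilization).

-4116

Each Cl⁻ contributes -1; 4 × (-1) = -4. With overall charge -1, Ti is in the +3 oxidation state.
Ti sits in group 4; removing 3 electrons leaves Ti³⁺ with 4 − 3 = 1 d electrons.
Tetrahedral fields are weak (Δₜ ≈ 4/9 Δₒ), so electrons fill high-spin.
Configuration: e¹ t₂⁰.
The orbital stabilization is -0.6Δt = -0.6 × 6860 = -4116 cm⁻¹.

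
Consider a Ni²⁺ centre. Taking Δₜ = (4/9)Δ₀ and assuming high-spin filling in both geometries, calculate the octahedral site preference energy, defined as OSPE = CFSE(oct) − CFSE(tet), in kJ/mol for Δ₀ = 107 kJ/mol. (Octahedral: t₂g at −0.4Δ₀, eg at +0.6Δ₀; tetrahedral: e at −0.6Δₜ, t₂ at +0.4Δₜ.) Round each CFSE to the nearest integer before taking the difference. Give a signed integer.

-90

Ni sits in group 10; removing 2 electrons leaves Ni²⁺ with 10 − 2 = 8 d electrons.
In an octahedral site d⁸ (HS) is t₂g⁶ eg², giving CFSE(oct) = -1.2Δ₀ = -128 kJ/mol.
Tetrahedral: e⁴ t₂⁴, CFSE = 4(−0.6) + 4(+0.4) = -0.8Δₜ = -0.8 × (4/9) × 107 = -38 kJ/mol.
Subtracting, OSPE = -128 − (-38) = -90 kJ/mol.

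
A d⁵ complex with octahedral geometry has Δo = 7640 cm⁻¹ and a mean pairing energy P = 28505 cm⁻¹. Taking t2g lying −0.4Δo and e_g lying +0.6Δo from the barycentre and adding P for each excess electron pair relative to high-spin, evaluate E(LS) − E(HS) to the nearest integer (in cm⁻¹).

High-spin d⁵ fills as t2g^3 e_g^2 with CFSE 3(−0.4) + 2(+0.6) = 0.0Δo = 0 cm⁻¹.
Low-spin t2g^5 e_g^0 gives -2.0Δo = -15280 cm⁻¹, but forming 2 extra pairs costs 2P = 57010 cm⁻¹, so E(LS) = -15280 + 57010 = 41730 cm⁻¹.
The difference is 41730 − (0) = 41730 cm⁻¹, so high-spin lies lower.

41730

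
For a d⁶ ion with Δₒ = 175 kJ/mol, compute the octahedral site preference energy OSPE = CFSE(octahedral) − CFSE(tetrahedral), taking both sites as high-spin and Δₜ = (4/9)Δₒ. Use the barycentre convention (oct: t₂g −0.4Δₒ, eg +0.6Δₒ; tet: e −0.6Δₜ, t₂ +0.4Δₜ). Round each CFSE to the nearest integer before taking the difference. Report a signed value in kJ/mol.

Octahedral high-spin t₂g⁴ eg²: CFSE = -0.4 × 175 = -70 kJ/mol.
Tetrahedral: e³ t₂³, CFSE = 3(−0.6) + 3(+0.4) = -0.6Δₜ = -0.6 × (4/9) × 175 = -47 kJ/mol.
OSPE = -70 − (-47) = -23 kJ/mol.

-23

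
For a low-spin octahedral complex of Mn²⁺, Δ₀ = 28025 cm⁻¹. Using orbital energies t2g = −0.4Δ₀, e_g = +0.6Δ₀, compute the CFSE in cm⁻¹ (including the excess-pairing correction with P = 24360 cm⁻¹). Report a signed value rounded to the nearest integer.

Mn is in group 7, so Mn²⁺ is d⁵ (7 − 2 = 5).
The d⁵ electrons fill as t2g^5 e_g^0.
CFSE(orbital) = 5×(-0.4Δ₀) + 0×(0.6Δ₀) = -2.0Δ₀; with Δ₀ = 28025 cm⁻¹ that is -56050 cm⁻¹.
High-spin d⁵ would be t2g^3 e_g^2 with 0 pairs; low-spin has 2, so 2 excess pairs cost +2P = +48720 cm⁻¹.
Combining: -56050 + 48720 = -7330 cm⁻¹.

-7330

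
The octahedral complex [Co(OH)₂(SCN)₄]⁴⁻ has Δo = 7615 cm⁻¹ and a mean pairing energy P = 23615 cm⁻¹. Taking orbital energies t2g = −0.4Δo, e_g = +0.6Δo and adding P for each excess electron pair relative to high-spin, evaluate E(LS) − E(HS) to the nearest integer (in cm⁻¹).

16000

Ligand charges: 2×(-1) from OH⁻ and 4×(-1) from SCN⁻ sum to -6; with overall charge -4, Co is +2.
Group 9 minus oxidation state +2 gives a d⁷ configuration for Co²⁺.
High-spin: t2g^5 e_g^2, CFSE = -0.8Δo = -6092 cm⁻¹.
For low-spin the configuration is t2g^6 e_g^1: orbital energy -1.8 × 7615 = -13707 cm⁻¹, and 1 additional pair relative to high-spin adds 23615 cm⁻¹, giving 9908 cm⁻¹.
The difference is 9908 − (-6092) = 16000 cm⁻¹, so high-spin lies lower.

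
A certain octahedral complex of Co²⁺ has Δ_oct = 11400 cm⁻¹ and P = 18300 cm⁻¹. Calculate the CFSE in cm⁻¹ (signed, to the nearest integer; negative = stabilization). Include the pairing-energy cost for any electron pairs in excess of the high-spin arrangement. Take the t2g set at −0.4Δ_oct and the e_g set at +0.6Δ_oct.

Co²⁺: group 9, so d-count = 9 − 2 = 7.
With Δ_oct < P the complex is high-spin.
That gives t2g^5 e_g^2.
Orbital CFSE = -0.8Δ_oct = -0.8 × 11400 = -9120 cm⁻¹.
High-spin has no excess pairs, so no pairing correction applies.

-9120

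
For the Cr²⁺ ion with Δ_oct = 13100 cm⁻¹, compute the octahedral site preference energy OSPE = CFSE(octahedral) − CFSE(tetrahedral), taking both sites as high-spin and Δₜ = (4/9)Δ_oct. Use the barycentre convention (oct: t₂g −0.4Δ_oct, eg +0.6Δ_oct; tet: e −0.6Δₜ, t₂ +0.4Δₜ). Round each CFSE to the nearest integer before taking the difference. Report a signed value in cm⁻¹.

Cr is in group 6, so Cr²⁺ is d⁴ (6 − 2 = 4).
Octahedral (high-spin): t₂g³ eg¹, CFSE = 3(−0.4) + 1(+0.6) = -0.6Δ_oct = -0.6 × 13100 = -7860 cm⁻¹.
In a tetrahedral site the filling is e² t₂²: CFSE(tet) = -0.4Δₜ = -0.4 × (4/9)(13100) = -2329 cm⁻¹.
OSPE = CFSE(oct) − CFSE(tet) = -7860 − (-2329) = -5531 cm⁻¹.

-5531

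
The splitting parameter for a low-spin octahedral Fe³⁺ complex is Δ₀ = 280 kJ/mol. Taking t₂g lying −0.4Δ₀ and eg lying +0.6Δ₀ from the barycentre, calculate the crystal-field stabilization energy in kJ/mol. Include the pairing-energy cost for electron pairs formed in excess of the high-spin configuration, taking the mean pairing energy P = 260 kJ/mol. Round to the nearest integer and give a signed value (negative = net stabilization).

-40

Group 8 minus oxidation state +3 gives a d⁵ configuration for Fe³⁺.
Configuration: t₂g⁵ eg⁰.
Orbital CFSE = 5(-0.4) + 0(0.6) = -2.0Δ₀ = -2.0 × 280 = -560 kJ/mol.
Pairing penalty: 2 pairs vs 0 in the high-spin reference → 2 extra × P = 520 kJ/mol.
Combining: -560 + 520 = -40 kJ/mol.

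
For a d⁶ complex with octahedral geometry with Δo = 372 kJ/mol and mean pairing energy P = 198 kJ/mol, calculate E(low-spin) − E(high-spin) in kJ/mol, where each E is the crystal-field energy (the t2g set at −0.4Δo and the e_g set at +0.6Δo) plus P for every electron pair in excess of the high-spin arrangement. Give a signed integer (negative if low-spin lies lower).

High-spin: t2g^4 e_g^2, CFSE = -0.4Δo = -149 kJ/mol.
Low-spin: t2g^6 e_g^0, orbital CFSE = -2.4Δo = -893 kJ/mol; plus 2 excess pairs × P = +396 kJ/mol; total -497 kJ/mol.
E(LS) − E(HS) = -497 − (-149) = -348 kJ/mol.

-348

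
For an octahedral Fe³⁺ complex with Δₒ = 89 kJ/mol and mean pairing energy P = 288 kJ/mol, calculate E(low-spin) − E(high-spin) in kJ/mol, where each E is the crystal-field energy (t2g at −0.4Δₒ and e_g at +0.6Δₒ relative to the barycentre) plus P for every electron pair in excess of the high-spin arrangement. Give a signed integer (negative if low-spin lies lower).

398

Fe is in group 8, so Fe³⁺ is d⁵ (8 − 3 = 5).
High-spin: t2g^3 e_g^2, CFSE = 0.0Δₒ = 0 kJ/mol.
Low-spin t2g^5 e_g^0 gives -2.0Δₒ = -178 kJ/mol, but forming 2 extra pairs costs 2P = 576 kJ/mol, so E(LS) = -178 + 576 = 398 kJ/mol.
The difference is 398 − (0) = 398 kJ/mol, so high-spin lies lower.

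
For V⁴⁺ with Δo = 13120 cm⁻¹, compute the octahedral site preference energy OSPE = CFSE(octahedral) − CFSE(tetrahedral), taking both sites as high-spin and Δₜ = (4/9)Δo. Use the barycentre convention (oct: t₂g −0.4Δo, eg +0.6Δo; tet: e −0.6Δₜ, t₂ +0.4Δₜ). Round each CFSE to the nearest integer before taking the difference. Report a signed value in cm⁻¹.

V⁴⁺: group 5, so d-count = 5 − 4 = 1.
Octahedral high-spin t₂g¹ eg⁰: CFSE = -0.4 × 13120 = -5248 cm⁻¹.
Tetrahedral e¹ t₂⁰ gives -0.6Δₜ = -0.6 × (4/9) × 13120 = -3499 cm⁻¹.
OSPE = CFSE(oct) − CFSE(tet) = -5248 − (-3499) = -1749 cm⁻¹.

-1749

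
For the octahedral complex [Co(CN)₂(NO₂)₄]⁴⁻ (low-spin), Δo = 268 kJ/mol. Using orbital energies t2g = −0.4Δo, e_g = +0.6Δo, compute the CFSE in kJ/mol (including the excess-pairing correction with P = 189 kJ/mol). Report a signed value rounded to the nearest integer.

-293

Ligand charges: 2×(-1) from CN⁻ and 4×(-1) from NO₂⁻ sum to -6; with overall charge -4, Co is +2.
Co is in group 9, so Co²⁺ is d⁷ (9 − 2 = 7).
Electron filling gives t2g^6 e_g^1.
Orbital CFSE = 6(-0.4) + 1(0.6) = -1.8Δo = -1.8 × 268 = -482 kJ/mol.
Pairing penalty: 3 pairs vs 2 in the high-spin reference → 1 extra × P = 189 kJ/mol.
Combining: -482 + 189 = -293 kJ/mol.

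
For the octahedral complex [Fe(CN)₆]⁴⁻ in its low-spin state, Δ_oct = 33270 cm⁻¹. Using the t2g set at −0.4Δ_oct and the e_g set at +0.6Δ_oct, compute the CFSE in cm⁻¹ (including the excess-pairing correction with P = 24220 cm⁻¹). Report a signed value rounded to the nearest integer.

Each CN⁻ contributes -1; 6 × (-1) = -6. With overall charge -4, Fe is in the +2 oxidation state.
Group 8 minus oxidation state +2 gives a d⁶ configuration for Fe²⁺.
The d⁶ electrons fill as t2g^6 e_g^0.
The orbital stabilization is -2.4Δ_oct = -2.4 × 33270 = -79848 cm⁻¹.
High-spin d⁶ would be t2g^4 e_g^2 with 1 pair; low-spin has 3, so 2 excess pairs cost +2P = +48440 cm⁻¹.
Net CFSE = -79848 + 48440 = -31408 cm⁻¹.

-31408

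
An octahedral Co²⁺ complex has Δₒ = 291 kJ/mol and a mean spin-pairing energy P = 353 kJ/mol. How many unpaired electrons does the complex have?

Co is in group 9, so Co²⁺ is d⁷ (9 − 2 = 7).
Δₒ < P, so pairing is avoided: the ground state is high-spin.
Configuration: t₂g⁵ eg².
Unpaired electrons: 3.

3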